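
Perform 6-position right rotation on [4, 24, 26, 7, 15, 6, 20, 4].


Right rotate by 6: [26, 7, 15, 6, 20, 4, 4, 24]


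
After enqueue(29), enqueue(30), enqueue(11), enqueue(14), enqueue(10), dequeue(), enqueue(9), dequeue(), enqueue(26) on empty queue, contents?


enqueue(29) -> [29]
enqueue(30) -> [29, 30]
enqueue(11) -> [29, 30, 11]
enqueue(14) -> [29, 30, 11, 14]
enqueue(10) -> [29, 30, 11, 14, 10]
dequeue() returns 29 -> [30, 11, 14, 10]
enqueue(9) -> [30, 11, 14, 10, 9]
dequeue() returns 30 -> [11, 14, 10, 9]
enqueue(26) -> [11, 14, 10, 9, 26]
Final queue (front to back): [11, 14, 10, 9, 26]


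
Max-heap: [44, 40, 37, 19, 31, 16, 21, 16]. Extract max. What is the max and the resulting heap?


Max = 44
Replace root with last, heapify down
Resulting heap: [40, 31, 37, 19, 16, 16, 21]


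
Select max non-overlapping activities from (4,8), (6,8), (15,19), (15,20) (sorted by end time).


Greedy: pick earliest-ending, then skip overlaps.
Selected (2 activities): [(4, 8), (15, 19)]


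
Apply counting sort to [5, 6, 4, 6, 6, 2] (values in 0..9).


Count array: [0, 0, 1, 0, 1, 1, 3, 0, 0, 0]
Reconstruct: [2, 4, 5, 6, 6, 6]


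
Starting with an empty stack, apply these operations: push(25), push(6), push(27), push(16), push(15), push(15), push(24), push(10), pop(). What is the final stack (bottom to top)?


push(25) -> [25]
push(6) -> [25, 6]
push(27) -> [25, 6, 27]
push(16) -> [25, 6, 27, 16]
push(15) -> [25, 6, 27, 16, 15]
push(15) -> [25, 6, 27, 16, 15, 15]
push(24) -> [25, 6, 27, 16, 15, 15, 24]
push(10) -> [25, 6, 27, 16, 15, 15, 24, 10]
pop() returns 10 -> [25, 6, 27, 16, 15, 15, 24]
Final stack (bottom to top): [25, 6, 27, 16, 15, 15, 24]


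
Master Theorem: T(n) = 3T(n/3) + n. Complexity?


a=3, b=3, c=1. log_3(3)=1 = c=1. Case 2: O(n^c log n) = O(n log n)
Complexity: O(n log n)


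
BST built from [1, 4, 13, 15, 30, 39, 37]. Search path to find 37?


BST root = 1
Search for 37: compare at each node
Path: [1, 4, 13, 15, 30, 39, 37]


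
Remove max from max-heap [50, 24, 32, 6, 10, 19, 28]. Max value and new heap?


Max = 50
Replace root with last, heapify down
Resulting heap: [32, 24, 28, 6, 10, 19]


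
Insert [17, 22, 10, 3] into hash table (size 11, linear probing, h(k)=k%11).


Insertions: 17->slot 6; 22->slot 0; 10->slot 10; 3->slot 3
Table: [22, None, None, 3, None, None, 17, None, None, None, 10]


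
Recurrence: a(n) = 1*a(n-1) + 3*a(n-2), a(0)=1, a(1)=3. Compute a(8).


Build bottom-up:
...a(6)=177, a(7)=411, a(8)=1*411+3*177=942


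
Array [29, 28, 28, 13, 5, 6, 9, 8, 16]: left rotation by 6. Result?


Left rotate by 6: [9, 8, 16, 29, 28, 28, 13, 5, 6]


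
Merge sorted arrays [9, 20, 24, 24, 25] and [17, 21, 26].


Compare heads, take smaller each step.
Merged: [9, 17, 20, 21, 24, 24, 25, 26]


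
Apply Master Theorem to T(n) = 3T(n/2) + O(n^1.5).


a=3, b=2, c=1.5. log_2(3)=1.585 > c=1.5. Case 1: O(n^log_b(a)) = O(n^1.585)
Complexity: O(n^1.585)


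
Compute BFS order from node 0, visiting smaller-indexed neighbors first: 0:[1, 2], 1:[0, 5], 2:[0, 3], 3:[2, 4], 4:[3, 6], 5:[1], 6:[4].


BFS queue: start with [0]
Visit order: [0, 1, 2, 5, 3, 4, 6]


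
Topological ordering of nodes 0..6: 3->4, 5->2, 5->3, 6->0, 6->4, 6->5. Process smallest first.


Kahn's algorithm, process smallest node first
Order: [1, 6, 0, 5, 2, 3, 4]


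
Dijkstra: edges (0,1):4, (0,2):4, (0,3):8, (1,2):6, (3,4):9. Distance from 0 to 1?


Dijkstra from 0:
Distances: {0: 0, 1: 4, 2: 4, 3: 8, 4: 17}
Shortest distance to 1 = 4, path = [0, 1]


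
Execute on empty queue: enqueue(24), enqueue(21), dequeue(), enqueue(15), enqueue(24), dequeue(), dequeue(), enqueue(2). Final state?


enqueue(24) -> [24]
enqueue(21) -> [24, 21]
dequeue() returns 24 -> [21]
enqueue(15) -> [21, 15]
enqueue(24) -> [21, 15, 24]
dequeue() returns 21 -> [15, 24]
dequeue() returns 15 -> [24]
enqueue(2) -> [24, 2]
Final queue (front to back): [24, 2]


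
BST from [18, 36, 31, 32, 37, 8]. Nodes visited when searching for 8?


BST root = 18
Search for 8: compare at each node
Path: [18, 8]


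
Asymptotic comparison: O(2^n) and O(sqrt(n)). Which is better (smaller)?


sublinear grows slower than exponential
O(sqrt(n)) is asymptotically smaller; O(2^n) grows faster


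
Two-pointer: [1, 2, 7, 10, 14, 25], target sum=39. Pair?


Two pointers: lo=0, hi=5
Found pair: (14, 25) summing to 39


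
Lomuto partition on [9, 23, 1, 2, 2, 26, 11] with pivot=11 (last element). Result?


Elements <= 11 go left of pivot.
Result: [9, 1, 2, 2, 11, 26, 23], pivot at index 4


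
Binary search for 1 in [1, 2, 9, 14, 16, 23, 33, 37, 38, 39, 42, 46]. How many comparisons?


Search for 1:
[0,11] mid=5 arr[5]=23
[0,4] mid=2 arr[2]=9
[0,1] mid=0 arr[0]=1
Total: 3 comparisons


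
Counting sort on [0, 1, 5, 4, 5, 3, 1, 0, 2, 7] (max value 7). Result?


Count array: [2, 2, 1, 1, 1, 2, 0, 1]
Reconstruct: [0, 0, 1, 1, 2, 3, 4, 5, 5, 7]


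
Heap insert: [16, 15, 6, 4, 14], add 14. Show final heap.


Append 14: [16, 15, 6, 4, 14, 14]
Bubble up: swap idx 5(14) with idx 2(6)
Result: [16, 15, 14, 4, 14, 6]


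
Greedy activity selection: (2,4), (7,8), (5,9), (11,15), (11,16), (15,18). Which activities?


Greedy: pick earliest-ending, then skip overlaps.
Selected (4 activities): [(2, 4), (7, 8), (11, 15), (15, 18)]


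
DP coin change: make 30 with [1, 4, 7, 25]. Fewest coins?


dp[0]=0; dp[i]=1+min(dp[i-c] for c in coins)
...dp[25]=1, dp[26]=2, dp[27]=3, dp[28]=4, dp[29]=2, dp[30]=3
Minimum coins for 30 = 3


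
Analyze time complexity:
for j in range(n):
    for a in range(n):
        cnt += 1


Per nesting level: O(n) * O(n) = O(n^2)
Complexity: O(n^2)


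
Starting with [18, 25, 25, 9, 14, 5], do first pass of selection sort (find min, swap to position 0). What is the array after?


After one pass: [5, 25, 25, 9, 14, 18]


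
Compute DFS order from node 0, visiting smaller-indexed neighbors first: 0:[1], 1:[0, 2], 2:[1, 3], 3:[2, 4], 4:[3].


DFS stack-based: start with [0]
Visit order: [0, 1, 2, 3, 4]


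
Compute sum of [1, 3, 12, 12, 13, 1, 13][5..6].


Prefix sums: [0, 1, 4, 16, 28, 41, 42, 55]
Sum[5..6] = prefix[7] - prefix[5] = 55 - 41 = 14


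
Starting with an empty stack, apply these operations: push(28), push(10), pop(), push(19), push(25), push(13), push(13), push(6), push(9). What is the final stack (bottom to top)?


push(28) -> [28]
push(10) -> [28, 10]
pop() returns 10 -> [28]
push(19) -> [28, 19]
push(25) -> [28, 19, 25]
push(13) -> [28, 19, 25, 13]
push(13) -> [28, 19, 25, 13, 13]
push(6) -> [28, 19, 25, 13, 13, 6]
push(9) -> [28, 19, 25, 13, 13, 6, 9]
Final stack (bottom to top): [28, 19, 25, 13, 13, 6, 9]


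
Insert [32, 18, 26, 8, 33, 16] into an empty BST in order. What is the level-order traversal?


Root = 32; build tree by BST insertion.
Level-Order traversal: [32, 18, 33, 8, 26, 16]


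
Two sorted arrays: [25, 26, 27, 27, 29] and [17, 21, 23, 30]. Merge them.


Compare heads, take smaller each step.
Merged: [17, 21, 23, 25, 26, 27, 27, 29, 30]


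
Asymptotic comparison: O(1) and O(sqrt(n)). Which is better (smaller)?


constant grows slower than sublinear
O(1) is asymptotically smaller; O(sqrt(n)) grows faster


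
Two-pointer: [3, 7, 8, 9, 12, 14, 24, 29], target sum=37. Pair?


Two pointers: lo=0, hi=7
Found pair: (8, 29) summing to 37


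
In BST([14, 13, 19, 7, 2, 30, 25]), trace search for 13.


BST root = 14
Search for 13: compare at each node
Path: [14, 13]


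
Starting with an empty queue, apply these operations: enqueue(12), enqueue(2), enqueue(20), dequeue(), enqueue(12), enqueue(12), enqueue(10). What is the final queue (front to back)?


enqueue(12) -> [12]
enqueue(2) -> [12, 2]
enqueue(20) -> [12, 2, 20]
dequeue() returns 12 -> [2, 20]
enqueue(12) -> [2, 20, 12]
enqueue(12) -> [2, 20, 12, 12]
enqueue(10) -> [2, 20, 12, 12, 10]
Final queue (front to back): [2, 20, 12, 12, 10]


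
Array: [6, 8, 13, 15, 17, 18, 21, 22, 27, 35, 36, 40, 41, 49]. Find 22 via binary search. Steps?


Search for 22:
[0,13] mid=6 arr[6]=21
[7,13] mid=10 arr[10]=36
[7,9] mid=8 arr[8]=27
[7,7] mid=7 arr[7]=22
Total: 4 comparisons


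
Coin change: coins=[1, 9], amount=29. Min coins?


dp[0]=0; dp[i]=1+min(dp[i-c] for c in coins)
...dp[24]=8, dp[25]=9, dp[26]=10, dp[27]=3, dp[28]=4, dp[29]=5
Minimum coins for 29 = 5


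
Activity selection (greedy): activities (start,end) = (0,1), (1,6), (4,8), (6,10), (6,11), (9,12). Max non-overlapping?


Greedy: pick earliest-ending, then skip overlaps.
Selected (3 activities): [(0, 1), (1, 6), (6, 10)]


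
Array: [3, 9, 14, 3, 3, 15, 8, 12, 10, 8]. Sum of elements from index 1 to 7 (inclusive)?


Prefix sums: [0, 3, 12, 26, 29, 32, 47, 55, 67, 77, 85]
Sum[1..7] = prefix[8] - prefix[1] = 67 - 3 = 64


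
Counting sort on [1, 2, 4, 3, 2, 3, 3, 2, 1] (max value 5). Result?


Count array: [0, 2, 3, 3, 1, 0]
Reconstruct: [1, 1, 2, 2, 2, 3, 3, 3, 4]


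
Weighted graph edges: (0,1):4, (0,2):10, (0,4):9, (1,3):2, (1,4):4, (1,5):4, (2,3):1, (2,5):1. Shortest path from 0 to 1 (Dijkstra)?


Dijkstra from 0:
Distances: {0: 0, 1: 4, 2: 7, 3: 6, 4: 8, 5: 8}
Shortest distance to 1 = 4, path = [0, 1]


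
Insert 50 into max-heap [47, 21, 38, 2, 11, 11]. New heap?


Append 50: [47, 21, 38, 2, 11, 11, 50]
Bubble up: swap idx 6(50) with idx 2(38); swap idx 2(50) with idx 0(47)
Result: [50, 21, 47, 2, 11, 11, 38]


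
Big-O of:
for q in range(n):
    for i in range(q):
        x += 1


Per nesting level: O(n) * O(n) [triangular over q] = O(n^2)
Complexity: O(n^2)


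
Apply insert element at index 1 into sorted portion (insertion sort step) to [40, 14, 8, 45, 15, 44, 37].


After one pass: [14, 40, 8, 45, 15, 44, 37]


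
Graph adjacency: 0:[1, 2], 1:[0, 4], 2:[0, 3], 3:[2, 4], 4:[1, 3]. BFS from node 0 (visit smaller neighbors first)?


BFS queue: start with [0]
Visit order: [0, 1, 2, 4, 3]


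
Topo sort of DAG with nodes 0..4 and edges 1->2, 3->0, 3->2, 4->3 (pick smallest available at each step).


Kahn's algorithm, process smallest node first
Order: [1, 4, 3, 0, 2]


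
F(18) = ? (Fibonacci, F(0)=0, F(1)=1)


F(n)=F(n-1)+F(n-2)
...F(16)=987, F(17)=1597, F(18)=2584


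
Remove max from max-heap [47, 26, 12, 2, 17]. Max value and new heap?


Max = 47
Replace root with last, heapify down
Resulting heap: [26, 17, 12, 2]


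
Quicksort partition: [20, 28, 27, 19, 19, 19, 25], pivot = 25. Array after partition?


Elements <= 25 go left of pivot.
Result: [20, 19, 19, 19, 25, 28, 27], pivot at index 4


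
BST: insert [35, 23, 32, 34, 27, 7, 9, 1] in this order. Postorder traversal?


Root = 35; build tree by BST insertion.
Postorder traversal: [1, 9, 7, 27, 34, 32, 23, 35]


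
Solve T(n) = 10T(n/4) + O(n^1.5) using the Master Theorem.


a=10, b=4, c=1.5. log_4(10)=1.661 > c=1.5. Case 1: O(n^log_b(a)) = O(n^1.661)
Complexity: O(n^1.661)


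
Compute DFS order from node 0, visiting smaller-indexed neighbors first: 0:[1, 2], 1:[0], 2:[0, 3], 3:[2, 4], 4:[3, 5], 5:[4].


DFS stack-based: start with [0]
Visit order: [0, 1, 2, 3, 4, 5]


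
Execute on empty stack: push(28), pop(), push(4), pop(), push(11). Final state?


push(28) -> [28]
pop() returns 28 -> []
push(4) -> [4]
pop() returns 4 -> []
push(11) -> [11]
Final stack (bottom to top): [11]


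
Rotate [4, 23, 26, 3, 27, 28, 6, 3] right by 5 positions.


Right rotate by 5: [3, 27, 28, 6, 3, 4, 23, 26]


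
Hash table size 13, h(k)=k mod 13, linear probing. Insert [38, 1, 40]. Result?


Insertions: 38->slot 12; 1->slot 1; 40->slot 2
Table: [None, 1, 40, None, None, None, None, None, None, None, None, None, 38]


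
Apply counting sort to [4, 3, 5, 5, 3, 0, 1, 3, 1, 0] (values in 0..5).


Count array: [2, 2, 0, 3, 1, 2]
Reconstruct: [0, 0, 1, 1, 3, 3, 3, 4, 5, 5]


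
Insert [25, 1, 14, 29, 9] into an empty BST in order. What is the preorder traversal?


Root = 25; build tree by BST insertion.
Preorder traversal: [25, 1, 14, 9, 29]


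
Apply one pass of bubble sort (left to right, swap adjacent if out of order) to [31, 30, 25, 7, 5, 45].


After one pass: [30, 25, 7, 5, 31, 45]


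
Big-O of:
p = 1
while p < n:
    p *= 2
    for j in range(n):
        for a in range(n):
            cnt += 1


Per nesting level: O(log n) * O(n) * O(n) = O(n^2 log n)
Complexity: O(n^2 log n)


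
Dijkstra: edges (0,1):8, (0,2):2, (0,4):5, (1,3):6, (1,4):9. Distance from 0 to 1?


Dijkstra from 0:
Distances: {0: 0, 1: 8, 2: 2, 3: 14, 4: 5}
Shortest distance to 1 = 8, path = [0, 1]


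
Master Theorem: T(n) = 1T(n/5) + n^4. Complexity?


a=1, b=5, c=4. log_5(1)=0 < c=4. Case 3: O(n^c) = O(n^4)
Complexity: O(n^4)


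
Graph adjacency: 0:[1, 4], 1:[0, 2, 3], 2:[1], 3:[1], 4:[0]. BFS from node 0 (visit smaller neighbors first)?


BFS queue: start with [0]
Visit order: [0, 1, 4, 2, 3]


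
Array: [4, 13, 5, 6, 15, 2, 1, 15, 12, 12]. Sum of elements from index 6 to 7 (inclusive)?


Prefix sums: [0, 4, 17, 22, 28, 43, 45, 46, 61, 73, 85]
Sum[6..7] = prefix[8] - prefix[6] = 61 - 45 = 16


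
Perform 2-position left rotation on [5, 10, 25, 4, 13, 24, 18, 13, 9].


Left rotate by 2: [25, 4, 13, 24, 18, 13, 9, 5, 10]


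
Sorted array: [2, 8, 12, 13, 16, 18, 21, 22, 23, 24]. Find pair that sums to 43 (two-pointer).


Two pointers: lo=0, hi=9
Found pair: (21, 22) summing to 43


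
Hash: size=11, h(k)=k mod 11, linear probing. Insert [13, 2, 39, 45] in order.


Insertions: 13->slot 2; 2->slot 3; 39->slot 6; 45->slot 1
Table: [None, 45, 13, 2, None, None, 39, None, None, None, None]


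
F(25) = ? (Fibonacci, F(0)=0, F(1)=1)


F(n)=F(n-1)+F(n-2)
...F(23)=28657, F(24)=46368, F(25)=75025


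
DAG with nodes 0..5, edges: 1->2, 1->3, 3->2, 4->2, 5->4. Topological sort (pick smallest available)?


Kahn's algorithm, process smallest node first
Order: [0, 1, 3, 5, 4, 2]


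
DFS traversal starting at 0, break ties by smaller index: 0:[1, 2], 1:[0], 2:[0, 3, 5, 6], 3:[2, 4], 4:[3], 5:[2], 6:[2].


DFS stack-based: start with [0]
Visit order: [0, 1, 2, 3, 4, 5, 6]


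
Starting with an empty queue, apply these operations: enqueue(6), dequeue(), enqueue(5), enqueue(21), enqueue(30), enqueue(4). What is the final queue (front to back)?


enqueue(6) -> [6]
dequeue() returns 6 -> []
enqueue(5) -> [5]
enqueue(21) -> [5, 21]
enqueue(30) -> [5, 21, 30]
enqueue(4) -> [5, 21, 30, 4]
Final queue (front to back): [5, 21, 30, 4]


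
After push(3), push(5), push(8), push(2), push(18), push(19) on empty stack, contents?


push(3) -> [3]
push(5) -> [3, 5]
push(8) -> [3, 5, 8]
push(2) -> [3, 5, 8, 2]
push(18) -> [3, 5, 8, 2, 18]
push(19) -> [3, 5, 8, 2, 18, 19]
Final stack (bottom to top): [3, 5, 8, 2, 18, 19]


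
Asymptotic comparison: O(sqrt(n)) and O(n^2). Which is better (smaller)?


sublinear grows slower than quadratic
O(sqrt(n)) is asymptotically smaller; O(n^2) grows faster


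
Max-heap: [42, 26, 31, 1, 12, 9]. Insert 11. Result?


Append 11: [42, 26, 31, 1, 12, 9, 11]
Bubble up: no swaps needed
Result: [42, 26, 31, 1, 12, 9, 11]


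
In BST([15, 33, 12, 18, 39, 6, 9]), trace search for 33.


BST root = 15
Search for 33: compare at each node
Path: [15, 33]


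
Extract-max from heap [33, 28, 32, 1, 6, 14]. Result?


Max = 33
Replace root with last, heapify down
Resulting heap: [32, 28, 14, 1, 6]


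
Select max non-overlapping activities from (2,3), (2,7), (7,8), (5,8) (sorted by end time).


Greedy: pick earliest-ending, then skip overlaps.
Selected (2 activities): [(2, 3), (7, 8)]


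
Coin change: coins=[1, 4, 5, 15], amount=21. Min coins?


dp[0]=0; dp[i]=1+min(dp[i-c] for c in coins)
...dp[16]=2, dp[17]=3, dp[18]=4, dp[19]=2, dp[20]=2, dp[21]=3
Minimum coins for 21 = 3


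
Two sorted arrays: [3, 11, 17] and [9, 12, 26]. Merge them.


Compare heads, take smaller each step.
Merged: [3, 9, 11, 12, 17, 26]


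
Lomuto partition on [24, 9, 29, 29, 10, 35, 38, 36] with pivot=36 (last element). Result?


Elements <= 36 go left of pivot.
Result: [24, 9, 29, 29, 10, 35, 36, 38], pivot at index 6


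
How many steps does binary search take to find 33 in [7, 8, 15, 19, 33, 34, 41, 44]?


Search for 33:
[0,7] mid=3 arr[3]=19
[4,7] mid=5 arr[5]=34
[4,4] mid=4 arr[4]=33
Total: 3 comparisons


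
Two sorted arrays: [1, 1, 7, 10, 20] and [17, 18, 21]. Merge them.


Compare heads, take smaller each step.
Merged: [1, 1, 7, 10, 17, 18, 20, 21]


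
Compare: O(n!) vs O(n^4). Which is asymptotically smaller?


quartic grows slower than factorial
O(n^4) is asymptotically smaller; O(n!) grows faster


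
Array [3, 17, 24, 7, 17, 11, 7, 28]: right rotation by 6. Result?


Right rotate by 6: [24, 7, 17, 11, 7, 28, 3, 17]


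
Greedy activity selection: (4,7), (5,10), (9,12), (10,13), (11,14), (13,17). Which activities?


Greedy: pick earliest-ending, then skip overlaps.
Selected (3 activities): [(4, 7), (9, 12), (13, 17)]


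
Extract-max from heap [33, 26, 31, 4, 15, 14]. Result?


Max = 33
Replace root with last, heapify down
Resulting heap: [31, 26, 14, 4, 15]


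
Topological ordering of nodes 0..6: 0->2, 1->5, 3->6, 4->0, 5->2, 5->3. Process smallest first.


Kahn's algorithm, process smallest node first
Order: [1, 4, 0, 5, 2, 3, 6]


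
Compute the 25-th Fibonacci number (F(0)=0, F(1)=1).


F(n)=F(n-1)+F(n-2)
...F(23)=28657, F(24)=46368, F(25)=75025


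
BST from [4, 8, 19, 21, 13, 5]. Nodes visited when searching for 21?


BST root = 4
Search for 21: compare at each node
Path: [4, 8, 19, 21]


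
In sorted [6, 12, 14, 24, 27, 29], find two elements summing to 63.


Two pointers: lo=0, hi=5
No pair sums to 63


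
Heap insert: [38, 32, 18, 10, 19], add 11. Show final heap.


Append 11: [38, 32, 18, 10, 19, 11]
Bubble up: no swaps needed
Result: [38, 32, 18, 10, 19, 11]


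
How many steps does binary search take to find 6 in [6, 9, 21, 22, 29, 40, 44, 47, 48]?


Search for 6:
[0,8] mid=4 arr[4]=29
[0,3] mid=1 arr[1]=9
[0,0] mid=0 arr[0]=6
Total: 3 comparisons


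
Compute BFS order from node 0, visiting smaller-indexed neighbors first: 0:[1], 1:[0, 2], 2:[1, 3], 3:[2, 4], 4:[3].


BFS queue: start with [0]
Visit order: [0, 1, 2, 3, 4]


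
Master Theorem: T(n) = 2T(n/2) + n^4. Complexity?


a=2, b=2, c=4. log_2(2)=1 < c=4. Case 3: O(n^c) = O(n^4)
Complexity: O(n^4)


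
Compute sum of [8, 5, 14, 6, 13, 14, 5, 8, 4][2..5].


Prefix sums: [0, 8, 13, 27, 33, 46, 60, 65, 73, 77]
Sum[2..5] = prefix[6] - prefix[2] = 60 - 13 = 47


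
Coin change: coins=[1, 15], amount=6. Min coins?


dp[0]=0; dp[i]=1+min(dp[i-c] for c in coins)
...dp[1]=1, dp[2]=2, dp[3]=3, dp[4]=4, dp[5]=5, dp[6]=6
Minimum coins for 6 = 6


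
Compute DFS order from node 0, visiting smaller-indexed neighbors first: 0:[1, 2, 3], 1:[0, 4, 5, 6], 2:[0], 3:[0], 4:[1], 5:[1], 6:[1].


DFS stack-based: start with [0]
Visit order: [0, 1, 4, 5, 6, 2, 3]


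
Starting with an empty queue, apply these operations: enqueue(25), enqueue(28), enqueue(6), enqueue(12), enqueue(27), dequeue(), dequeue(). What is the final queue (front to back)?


enqueue(25) -> [25]
enqueue(28) -> [25, 28]
enqueue(6) -> [25, 28, 6]
enqueue(12) -> [25, 28, 6, 12]
enqueue(27) -> [25, 28, 6, 12, 27]
dequeue() returns 25 -> [28, 6, 12, 27]
dequeue() returns 28 -> [6, 12, 27]
Final queue (front to back): [6, 12, 27]


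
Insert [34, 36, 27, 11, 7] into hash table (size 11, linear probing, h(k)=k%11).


Insertions: 34->slot 1; 36->slot 3; 27->slot 5; 11->slot 0; 7->slot 7
Table: [11, 34, None, 36, None, 27, None, 7, None, None, None]


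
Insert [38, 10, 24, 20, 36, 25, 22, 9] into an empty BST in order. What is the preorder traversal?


Root = 38; build tree by BST insertion.
Preorder traversal: [38, 10, 9, 24, 20, 22, 36, 25]


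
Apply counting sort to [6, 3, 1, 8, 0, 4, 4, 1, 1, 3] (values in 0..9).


Count array: [1, 3, 0, 2, 2, 0, 1, 0, 1, 0]
Reconstruct: [0, 1, 1, 1, 3, 3, 4, 4, 6, 8]


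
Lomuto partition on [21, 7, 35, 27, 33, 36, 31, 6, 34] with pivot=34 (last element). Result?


Elements <= 34 go left of pivot.
Result: [21, 7, 27, 33, 31, 6, 34, 36, 35], pivot at index 6


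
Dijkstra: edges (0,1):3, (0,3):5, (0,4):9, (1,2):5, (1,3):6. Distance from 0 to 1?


Dijkstra from 0:
Distances: {0: 0, 1: 3, 2: 8, 3: 5, 4: 9}
Shortest distance to 1 = 3, path = [0, 1]


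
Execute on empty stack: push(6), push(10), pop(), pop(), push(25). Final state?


push(6) -> [6]
push(10) -> [6, 10]
pop() returns 10 -> [6]
pop() returns 6 -> []
push(25) -> [25]
Final stack (bottom to top): [25]


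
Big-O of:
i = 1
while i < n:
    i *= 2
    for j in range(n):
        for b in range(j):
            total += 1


Per nesting level: O(log n) * O(n) * O(n) [triangular over j] = O(n^2 log n)
Complexity: O(n^2 log n)


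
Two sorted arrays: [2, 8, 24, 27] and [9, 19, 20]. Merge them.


Compare heads, take smaller each step.
Merged: [2, 8, 9, 19, 20, 24, 27]


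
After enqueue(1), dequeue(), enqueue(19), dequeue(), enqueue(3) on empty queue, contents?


enqueue(1) -> [1]
dequeue() returns 1 -> []
enqueue(19) -> [19]
dequeue() returns 19 -> []
enqueue(3) -> [3]
Final queue (front to back): [3]


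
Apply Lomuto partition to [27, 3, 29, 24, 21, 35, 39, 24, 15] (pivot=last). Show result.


Elements <= 15 go left of pivot.
Result: [3, 15, 29, 24, 21, 35, 39, 24, 27], pivot at index 1


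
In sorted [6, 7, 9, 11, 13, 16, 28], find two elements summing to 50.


Two pointers: lo=0, hi=6
No pair sums to 50


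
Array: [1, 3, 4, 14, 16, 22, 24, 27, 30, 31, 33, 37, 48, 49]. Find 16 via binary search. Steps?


Search for 16:
[0,13] mid=6 arr[6]=24
[0,5] mid=2 arr[2]=4
[3,5] mid=4 arr[4]=16
Total: 3 comparisons


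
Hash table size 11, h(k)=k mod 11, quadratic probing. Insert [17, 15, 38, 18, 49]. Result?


Insertions: 17->slot 6; 15->slot 4; 38->slot 5; 18->slot 7; 49->slot 9
Table: [None, None, None, None, 15, 38, 17, 18, None, 49, None]


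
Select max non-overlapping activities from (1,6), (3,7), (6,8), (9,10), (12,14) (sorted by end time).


Greedy: pick earliest-ending, then skip overlaps.
Selected (4 activities): [(1, 6), (6, 8), (9, 10), (12, 14)]


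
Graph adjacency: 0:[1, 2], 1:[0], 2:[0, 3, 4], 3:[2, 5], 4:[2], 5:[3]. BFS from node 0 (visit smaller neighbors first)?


BFS queue: start with [0]
Visit order: [0, 1, 2, 3, 4, 5]


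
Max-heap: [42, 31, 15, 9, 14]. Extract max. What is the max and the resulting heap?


Max = 42
Replace root with last, heapify down
Resulting heap: [31, 14, 15, 9]


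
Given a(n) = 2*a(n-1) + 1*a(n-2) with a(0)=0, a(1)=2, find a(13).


Build bottom-up:
...a(11)=11482, a(12)=27720, a(13)=2*27720+1*11482=66922


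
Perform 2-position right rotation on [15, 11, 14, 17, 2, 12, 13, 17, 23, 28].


Right rotate by 2: [23, 28, 15, 11, 14, 17, 2, 12, 13, 17]


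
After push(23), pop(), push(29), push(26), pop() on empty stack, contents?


push(23) -> [23]
pop() returns 23 -> []
push(29) -> [29]
push(26) -> [29, 26]
pop() returns 26 -> [29]
Final stack (bottom to top): [29]


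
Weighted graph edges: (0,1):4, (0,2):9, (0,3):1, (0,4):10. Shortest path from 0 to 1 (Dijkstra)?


Dijkstra from 0:
Distances: {0: 0, 1: 4, 2: 9, 3: 1, 4: 10}
Shortest distance to 1 = 4, path = [0, 1]


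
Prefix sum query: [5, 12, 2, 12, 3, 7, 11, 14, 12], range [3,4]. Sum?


Prefix sums: [0, 5, 17, 19, 31, 34, 41, 52, 66, 78]
Sum[3..4] = prefix[5] - prefix[3] = 34 - 19 = 15


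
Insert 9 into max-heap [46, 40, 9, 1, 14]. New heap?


Append 9: [46, 40, 9, 1, 14, 9]
Bubble up: no swaps needed
Result: [46, 40, 9, 1, 14, 9]


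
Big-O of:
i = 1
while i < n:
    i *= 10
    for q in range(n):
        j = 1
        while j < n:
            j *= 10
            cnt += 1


Per nesting level: O(log n) * O(n) * O(log n) = O(n (log n)^2)
Complexity: O(n (log n)^2)


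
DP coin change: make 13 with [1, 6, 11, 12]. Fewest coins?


dp[0]=0; dp[i]=1+min(dp[i-c] for c in coins)
...dp[8]=3, dp[9]=4, dp[10]=5, dp[11]=1, dp[12]=1, dp[13]=2
Minimum coins for 13 = 2


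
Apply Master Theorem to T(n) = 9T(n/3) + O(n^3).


a=9, b=3, c=3. log_3(9)=2 < c=3. Case 3: O(n^c) = O(n^3)
Complexity: O(n^3)


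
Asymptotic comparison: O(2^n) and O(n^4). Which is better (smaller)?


quartic grows slower than exponential
O(n^4) is asymptotically smaller; O(2^n) grows faster


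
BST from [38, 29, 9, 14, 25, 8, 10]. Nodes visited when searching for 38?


BST root = 38
Search for 38: compare at each node
Path: [38]


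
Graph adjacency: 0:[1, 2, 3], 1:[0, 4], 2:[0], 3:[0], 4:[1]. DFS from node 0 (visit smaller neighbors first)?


DFS stack-based: start with [0]
Visit order: [0, 1, 4, 2, 3]


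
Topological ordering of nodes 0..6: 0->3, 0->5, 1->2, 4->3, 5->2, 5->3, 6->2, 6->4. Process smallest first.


Kahn's algorithm, process smallest node first
Order: [0, 1, 5, 6, 2, 4, 3]


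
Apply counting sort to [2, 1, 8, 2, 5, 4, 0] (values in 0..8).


Count array: [1, 1, 2, 0, 1, 1, 0, 0, 1]
Reconstruct: [0, 1, 2, 2, 4, 5, 8]


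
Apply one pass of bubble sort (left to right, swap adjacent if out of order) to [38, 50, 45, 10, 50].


After one pass: [38, 45, 10, 50, 50]


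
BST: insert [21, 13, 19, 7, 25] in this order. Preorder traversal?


Root = 21; build tree by BST insertion.
Preorder traversal: [21, 13, 7, 19, 25]


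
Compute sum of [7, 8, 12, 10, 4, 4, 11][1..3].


Prefix sums: [0, 7, 15, 27, 37, 41, 45, 56]
Sum[1..3] = prefix[4] - prefix[1] = 37 - 7 = 30


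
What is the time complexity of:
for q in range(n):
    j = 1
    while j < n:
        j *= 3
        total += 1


Per nesting level: O(n) * O(log n) = O(n log n)
Complexity: O(n log n)


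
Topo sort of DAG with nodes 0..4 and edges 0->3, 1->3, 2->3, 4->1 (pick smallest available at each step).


Kahn's algorithm, process smallest node first
Order: [0, 2, 4, 1, 3]


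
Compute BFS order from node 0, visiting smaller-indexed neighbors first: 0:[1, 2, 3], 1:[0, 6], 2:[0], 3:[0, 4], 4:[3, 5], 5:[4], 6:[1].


BFS queue: start with [0]
Visit order: [0, 1, 2, 3, 6, 4, 5]


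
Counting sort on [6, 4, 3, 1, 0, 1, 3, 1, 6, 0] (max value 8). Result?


Count array: [2, 3, 0, 2, 1, 0, 2, 0, 0]
Reconstruct: [0, 0, 1, 1, 1, 3, 3, 4, 6, 6]


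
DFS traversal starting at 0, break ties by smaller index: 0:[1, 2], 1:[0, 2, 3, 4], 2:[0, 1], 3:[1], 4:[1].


DFS stack-based: start with [0]
Visit order: [0, 1, 2, 3, 4]


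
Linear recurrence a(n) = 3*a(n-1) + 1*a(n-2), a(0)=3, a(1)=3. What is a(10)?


Build bottom-up:
...a(8)=15348, a(9)=50691, a(10)=3*50691+1*15348=167421


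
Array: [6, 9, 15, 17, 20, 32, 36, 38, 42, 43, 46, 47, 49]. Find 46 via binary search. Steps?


Search for 46:
[0,12] mid=6 arr[6]=36
[7,12] mid=9 arr[9]=43
[10,12] mid=11 arr[11]=47
[10,10] mid=10 arr[10]=46
Total: 4 comparisons


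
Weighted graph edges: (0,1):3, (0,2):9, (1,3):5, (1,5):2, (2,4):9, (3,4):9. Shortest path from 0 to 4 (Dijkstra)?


Dijkstra from 0:
Distances: {0: 0, 1: 3, 2: 9, 3: 8, 4: 17, 5: 5}
Shortest distance to 4 = 17, path = [0, 1, 3, 4]


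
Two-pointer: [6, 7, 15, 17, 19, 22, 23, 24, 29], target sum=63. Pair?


Two pointers: lo=0, hi=8
No pair sums to 63


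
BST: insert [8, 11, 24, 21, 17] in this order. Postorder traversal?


Root = 8; build tree by BST insertion.
Postorder traversal: [17, 21, 24, 11, 8]


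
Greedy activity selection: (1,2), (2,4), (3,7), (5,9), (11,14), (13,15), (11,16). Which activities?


Greedy: pick earliest-ending, then skip overlaps.
Selected (4 activities): [(1, 2), (2, 4), (5, 9), (11, 14)]


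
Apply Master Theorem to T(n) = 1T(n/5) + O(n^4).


a=1, b=5, c=4. log_5(1)=0 < c=4. Case 3: O(n^c) = O(n^4)
Complexity: O(n^4)


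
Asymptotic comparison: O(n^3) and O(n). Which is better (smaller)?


linear grows slower than cubic
O(n) is asymptotically smaller; O(n^3) grows faster


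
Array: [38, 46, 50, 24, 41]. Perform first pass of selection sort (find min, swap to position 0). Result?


After one pass: [24, 46, 50, 38, 41]


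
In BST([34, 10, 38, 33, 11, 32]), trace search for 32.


BST root = 34
Search for 32: compare at each node
Path: [34, 10, 33, 11, 32]


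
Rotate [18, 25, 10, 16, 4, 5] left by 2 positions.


Left rotate by 2: [10, 16, 4, 5, 18, 25]


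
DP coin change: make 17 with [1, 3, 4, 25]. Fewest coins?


dp[0]=0; dp[i]=1+min(dp[i-c] for c in coins)
...dp[12]=3, dp[13]=4, dp[14]=4, dp[15]=4, dp[16]=4, dp[17]=5
Minimum coins for 17 = 5


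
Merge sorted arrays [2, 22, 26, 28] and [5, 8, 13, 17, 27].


Compare heads, take smaller each step.
Merged: [2, 5, 8, 13, 17, 22, 26, 27, 28]


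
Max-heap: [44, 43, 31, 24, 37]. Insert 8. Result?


Append 8: [44, 43, 31, 24, 37, 8]
Bubble up: no swaps needed
Result: [44, 43, 31, 24, 37, 8]


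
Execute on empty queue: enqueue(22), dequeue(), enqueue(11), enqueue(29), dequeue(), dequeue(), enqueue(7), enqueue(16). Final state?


enqueue(22) -> [22]
dequeue() returns 22 -> []
enqueue(11) -> [11]
enqueue(29) -> [11, 29]
dequeue() returns 11 -> [29]
dequeue() returns 29 -> []
enqueue(7) -> [7]
enqueue(16) -> [7, 16]
Final queue (front to back): [7, 16]


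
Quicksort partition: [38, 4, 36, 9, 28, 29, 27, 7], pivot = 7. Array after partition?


Elements <= 7 go left of pivot.
Result: [4, 7, 36, 9, 28, 29, 27, 38], pivot at index 1


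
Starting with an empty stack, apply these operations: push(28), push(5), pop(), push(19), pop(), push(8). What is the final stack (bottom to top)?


push(28) -> [28]
push(5) -> [28, 5]
pop() returns 5 -> [28]
push(19) -> [28, 19]
pop() returns 19 -> [28]
push(8) -> [28, 8]
Final stack (bottom to top): [28, 8]


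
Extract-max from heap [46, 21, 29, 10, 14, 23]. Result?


Max = 46
Replace root with last, heapify down
Resulting heap: [29, 21, 23, 10, 14]


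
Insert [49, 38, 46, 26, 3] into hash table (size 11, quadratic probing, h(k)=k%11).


Insertions: 49->slot 5; 38->slot 6; 46->slot 2; 26->slot 4; 3->slot 3
Table: [None, None, 46, 3, 26, 49, 38, None, None, None, None]


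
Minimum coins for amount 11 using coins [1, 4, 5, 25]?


dp[0]=0; dp[i]=1+min(dp[i-c] for c in coins)
...dp[6]=2, dp[7]=3, dp[8]=2, dp[9]=2, dp[10]=2, dp[11]=3
Minimum coins for 11 = 3


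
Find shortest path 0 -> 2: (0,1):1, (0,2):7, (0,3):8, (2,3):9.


Dijkstra from 0:
Distances: {0: 0, 1: 1, 2: 7, 3: 8}
Shortest distance to 2 = 7, path = [0, 2]


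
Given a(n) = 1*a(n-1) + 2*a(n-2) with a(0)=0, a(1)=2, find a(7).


Build bottom-up:
...a(5)=22, a(6)=42, a(7)=1*42+2*22=86


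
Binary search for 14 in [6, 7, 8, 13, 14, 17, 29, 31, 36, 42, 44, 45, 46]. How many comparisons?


Search for 14:
[0,12] mid=6 arr[6]=29
[0,5] mid=2 arr[2]=8
[3,5] mid=4 arr[4]=14
Total: 3 comparisons


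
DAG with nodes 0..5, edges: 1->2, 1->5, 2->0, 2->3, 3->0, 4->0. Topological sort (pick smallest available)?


Kahn's algorithm, process smallest node first
Order: [1, 2, 3, 4, 0, 5]


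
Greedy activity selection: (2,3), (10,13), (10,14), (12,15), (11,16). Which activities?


Greedy: pick earliest-ending, then skip overlaps.
Selected (2 activities): [(2, 3), (10, 13)]


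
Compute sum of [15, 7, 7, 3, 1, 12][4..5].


Prefix sums: [0, 15, 22, 29, 32, 33, 45]
Sum[4..5] = prefix[6] - prefix[4] = 45 - 32 = 13


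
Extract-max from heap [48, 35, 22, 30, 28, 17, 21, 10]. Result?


Max = 48
Replace root with last, heapify down
Resulting heap: [35, 30, 22, 10, 28, 17, 21]


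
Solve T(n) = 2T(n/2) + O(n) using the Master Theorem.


a=2, b=2, c=1. log_2(2)=1 = c=1. Case 2: O(n^c log n) = O(n log n)
Complexity: O(n log n)


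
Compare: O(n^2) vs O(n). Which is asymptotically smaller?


linear grows slower than quadratic
O(n) is asymptotically smaller; O(n^2) grows faster


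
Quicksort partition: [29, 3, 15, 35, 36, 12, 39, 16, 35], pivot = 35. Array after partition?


Elements <= 35 go left of pivot.
Result: [29, 3, 15, 35, 12, 16, 35, 36, 39], pivot at index 6


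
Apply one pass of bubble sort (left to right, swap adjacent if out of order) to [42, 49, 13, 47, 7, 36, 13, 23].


After one pass: [42, 13, 47, 7, 36, 13, 23, 49]


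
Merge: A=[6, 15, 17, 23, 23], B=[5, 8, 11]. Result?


Compare heads, take smaller each step.
Merged: [5, 6, 8, 11, 15, 17, 23, 23]


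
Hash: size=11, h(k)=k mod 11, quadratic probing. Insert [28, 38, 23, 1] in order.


Insertions: 28->slot 6; 38->slot 5; 23->slot 1; 1->slot 2
Table: [None, 23, 1, None, None, 38, 28, None, None, None, None]


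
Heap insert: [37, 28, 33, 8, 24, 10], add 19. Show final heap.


Append 19: [37, 28, 33, 8, 24, 10, 19]
Bubble up: no swaps needed
Result: [37, 28, 33, 8, 24, 10, 19]


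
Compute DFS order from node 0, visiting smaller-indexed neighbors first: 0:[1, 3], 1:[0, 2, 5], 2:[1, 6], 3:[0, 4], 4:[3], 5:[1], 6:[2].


DFS stack-based: start with [0]
Visit order: [0, 1, 2, 6, 5, 3, 4]


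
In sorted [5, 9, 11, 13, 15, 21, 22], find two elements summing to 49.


Two pointers: lo=0, hi=6
No pair sums to 49


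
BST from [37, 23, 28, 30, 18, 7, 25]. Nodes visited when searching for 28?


BST root = 37
Search for 28: compare at each node
Path: [37, 23, 28]


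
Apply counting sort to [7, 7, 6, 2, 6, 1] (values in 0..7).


Count array: [0, 1, 1, 0, 0, 0, 2, 2]
Reconstruct: [1, 2, 6, 6, 7, 7]


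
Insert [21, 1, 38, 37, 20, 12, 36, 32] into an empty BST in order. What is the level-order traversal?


Root = 21; build tree by BST insertion.
Level-Order traversal: [21, 1, 38, 20, 37, 12, 36, 32]


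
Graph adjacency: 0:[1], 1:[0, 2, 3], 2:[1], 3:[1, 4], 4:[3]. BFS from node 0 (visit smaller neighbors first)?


BFS queue: start with [0]
Visit order: [0, 1, 2, 3, 4]


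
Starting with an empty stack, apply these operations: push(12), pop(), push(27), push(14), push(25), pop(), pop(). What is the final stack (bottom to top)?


push(12) -> [12]
pop() returns 12 -> []
push(27) -> [27]
push(14) -> [27, 14]
push(25) -> [27, 14, 25]
pop() returns 25 -> [27, 14]
pop() returns 14 -> [27]
Final stack (bottom to top): [27]


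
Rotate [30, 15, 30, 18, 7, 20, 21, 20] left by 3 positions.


Left rotate by 3: [18, 7, 20, 21, 20, 30, 15, 30]


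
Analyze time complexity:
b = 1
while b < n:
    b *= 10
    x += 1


Per nesting level: O(log n) = O(log n)
Complexity: O(log n)


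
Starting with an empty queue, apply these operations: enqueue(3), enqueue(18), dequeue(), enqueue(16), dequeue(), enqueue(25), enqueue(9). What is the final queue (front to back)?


enqueue(3) -> [3]
enqueue(18) -> [3, 18]
dequeue() returns 3 -> [18]
enqueue(16) -> [18, 16]
dequeue() returns 18 -> [16]
enqueue(25) -> [16, 25]
enqueue(9) -> [16, 25, 9]
Final queue (front to back): [16, 25, 9]


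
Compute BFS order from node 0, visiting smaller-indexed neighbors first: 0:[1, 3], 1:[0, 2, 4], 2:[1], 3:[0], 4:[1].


BFS queue: start with [0]
Visit order: [0, 1, 3, 2, 4]


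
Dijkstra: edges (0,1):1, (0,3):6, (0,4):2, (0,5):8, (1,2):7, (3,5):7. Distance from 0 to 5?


Dijkstra from 0:
Distances: {0: 0, 1: 1, 2: 8, 3: 6, 4: 2, 5: 8}
Shortest distance to 5 = 8, path = [0, 5]


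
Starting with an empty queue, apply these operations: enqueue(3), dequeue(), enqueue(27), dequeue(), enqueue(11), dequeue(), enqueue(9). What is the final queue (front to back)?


enqueue(3) -> [3]
dequeue() returns 3 -> []
enqueue(27) -> [27]
dequeue() returns 27 -> []
enqueue(11) -> [11]
dequeue() returns 11 -> []
enqueue(9) -> [9]
Final queue (front to back): [9]


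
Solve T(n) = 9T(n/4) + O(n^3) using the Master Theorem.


a=9, b=4, c=3. log_4(9)=1.585 < c=3. Case 3: O(n^c) = O(n^3)
Complexity: O(n^3)


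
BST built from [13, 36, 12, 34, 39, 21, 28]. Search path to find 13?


BST root = 13
Search for 13: compare at each node
Path: [13]


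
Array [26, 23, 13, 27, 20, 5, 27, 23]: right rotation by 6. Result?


Right rotate by 6: [13, 27, 20, 5, 27, 23, 26, 23]


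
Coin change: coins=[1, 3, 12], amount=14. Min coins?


dp[0]=0; dp[i]=1+min(dp[i-c] for c in coins)
...dp[9]=3, dp[10]=4, dp[11]=5, dp[12]=1, dp[13]=2, dp[14]=3
Minimum coins for 14 = 3


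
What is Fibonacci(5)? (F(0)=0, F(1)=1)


F(n)=F(n-1)+F(n-2)
...F(3)=2, F(4)=3, F(5)=5


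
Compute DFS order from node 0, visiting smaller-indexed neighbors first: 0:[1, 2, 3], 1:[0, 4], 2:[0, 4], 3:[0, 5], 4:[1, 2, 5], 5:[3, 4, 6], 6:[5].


DFS stack-based: start with [0]
Visit order: [0, 1, 4, 2, 5, 3, 6]


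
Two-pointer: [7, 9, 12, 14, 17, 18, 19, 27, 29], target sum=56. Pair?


Two pointers: lo=0, hi=8
Found pair: (27, 29) summing to 56


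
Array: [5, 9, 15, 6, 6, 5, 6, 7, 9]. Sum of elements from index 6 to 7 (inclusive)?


Prefix sums: [0, 5, 14, 29, 35, 41, 46, 52, 59, 68]
Sum[6..7] = prefix[8] - prefix[6] = 59 - 46 = 13


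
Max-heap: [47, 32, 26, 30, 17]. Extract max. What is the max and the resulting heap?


Max = 47
Replace root with last, heapify down
Resulting heap: [32, 30, 26, 17]


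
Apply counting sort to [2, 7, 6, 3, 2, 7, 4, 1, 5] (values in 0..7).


Count array: [0, 1, 2, 1, 1, 1, 1, 2]
Reconstruct: [1, 2, 2, 3, 4, 5, 6, 7, 7]


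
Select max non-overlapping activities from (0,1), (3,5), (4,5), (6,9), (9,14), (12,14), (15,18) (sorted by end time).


Greedy: pick earliest-ending, then skip overlaps.
Selected (5 activities): [(0, 1), (3, 5), (6, 9), (9, 14), (15, 18)]


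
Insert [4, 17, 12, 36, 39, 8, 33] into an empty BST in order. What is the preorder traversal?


Root = 4; build tree by BST insertion.
Preorder traversal: [4, 17, 12, 8, 36, 33, 39]


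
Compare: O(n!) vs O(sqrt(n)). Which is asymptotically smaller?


sublinear grows slower than factorial
O(sqrt(n)) is asymptotically smaller; O(n!) grows faster


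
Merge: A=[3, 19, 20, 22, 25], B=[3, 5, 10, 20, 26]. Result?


Compare heads, take smaller each step.
Merged: [3, 3, 5, 10, 19, 20, 20, 22, 25, 26]


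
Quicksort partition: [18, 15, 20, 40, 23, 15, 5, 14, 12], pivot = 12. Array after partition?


Elements <= 12 go left of pivot.
Result: [5, 12, 20, 40, 23, 15, 18, 14, 15], pivot at index 1


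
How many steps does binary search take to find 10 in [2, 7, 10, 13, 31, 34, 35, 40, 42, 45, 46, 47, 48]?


Search for 10:
[0,12] mid=6 arr[6]=35
[0,5] mid=2 arr[2]=10
Total: 2 comparisons


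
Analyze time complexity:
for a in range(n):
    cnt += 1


Per nesting level: O(n) = O(n)
Complexity: O(n)


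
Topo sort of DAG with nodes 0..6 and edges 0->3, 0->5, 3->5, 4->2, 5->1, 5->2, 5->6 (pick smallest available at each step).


Kahn's algorithm, process smallest node first
Order: [0, 3, 4, 5, 1, 2, 6]


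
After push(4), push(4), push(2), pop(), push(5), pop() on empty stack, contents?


push(4) -> [4]
push(4) -> [4, 4]
push(2) -> [4, 4, 2]
pop() returns 2 -> [4, 4]
push(5) -> [4, 4, 5]
pop() returns 5 -> [4, 4]
Final stack (bottom to top): [4, 4]


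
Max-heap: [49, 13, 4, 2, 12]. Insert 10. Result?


Append 10: [49, 13, 4, 2, 12, 10]
Bubble up: swap idx 5(10) with idx 2(4)
Result: [49, 13, 10, 2, 12, 4]


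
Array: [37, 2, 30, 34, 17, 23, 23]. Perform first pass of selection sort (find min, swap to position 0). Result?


After one pass: [2, 37, 30, 34, 17, 23, 23]
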